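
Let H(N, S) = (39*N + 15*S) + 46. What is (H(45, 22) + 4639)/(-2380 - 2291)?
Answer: -6770/4671 ≈ -1.4494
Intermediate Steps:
H(N, S) = 46 + 15*S + 39*N (H(N, S) = (15*S + 39*N) + 46 = 46 + 15*S + 39*N)
(H(45, 22) + 4639)/(-2380 - 2291) = ((46 + 15*22 + 39*45) + 4639)/(-2380 - 2291) = ((46 + 330 + 1755) + 4639)/(-4671) = (2131 + 4639)*(-1/4671) = 6770*(-1/4671) = -6770/4671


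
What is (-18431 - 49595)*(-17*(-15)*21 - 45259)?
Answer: 2714509504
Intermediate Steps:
(-18431 - 49595)*(-17*(-15)*21 - 45259) = -68026*(255*21 - 45259) = -68026*(5355 - 45259) = -68026*(-39904) = 2714509504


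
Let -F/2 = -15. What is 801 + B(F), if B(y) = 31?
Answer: 832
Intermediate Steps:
F = 30 (F = -2*(-15) = 30)
801 + B(F) = 801 + 31 = 832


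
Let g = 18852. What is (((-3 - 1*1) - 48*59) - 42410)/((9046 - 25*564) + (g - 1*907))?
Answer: -15082/4297 ≈ -3.5099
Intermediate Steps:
(((-3 - 1*1) - 48*59) - 42410)/((9046 - 25*564) + (g - 1*907)) = (((-3 - 1*1) - 48*59) - 42410)/((9046 - 25*564) + (18852 - 1*907)) = (((-3 - 1) - 2832) - 42410)/((9046 - 1*14100) + (18852 - 907)) = ((-4 - 2832) - 42410)/((9046 - 14100) + 17945) = (-2836 - 42410)/(-5054 + 17945) = -45246/12891 = -45246*1/12891 = -15082/4297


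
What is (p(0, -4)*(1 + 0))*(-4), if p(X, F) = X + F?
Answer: 16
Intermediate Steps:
p(X, F) = F + X
(p(0, -4)*(1 + 0))*(-4) = ((-4 + 0)*(1 + 0))*(-4) = -4*1*(-4) = -4*(-4) = 16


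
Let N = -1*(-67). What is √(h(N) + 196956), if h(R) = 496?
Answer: 2*√49363 ≈ 444.36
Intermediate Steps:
N = 67
√(h(N) + 196956) = √(496 + 196956) = √197452 = 2*√49363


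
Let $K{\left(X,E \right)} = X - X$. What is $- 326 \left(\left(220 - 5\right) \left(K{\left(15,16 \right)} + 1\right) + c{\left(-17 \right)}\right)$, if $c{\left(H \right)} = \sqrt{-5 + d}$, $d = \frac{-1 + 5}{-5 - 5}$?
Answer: $-70090 - \frac{978 i \sqrt{15}}{5} \approx -70090.0 - 757.56 i$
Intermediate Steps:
$K{\left(X,E \right)} = 0$
$d = - \frac{2}{5}$ ($d = \frac{4}{-10} = 4 \left(- \frac{1}{10}\right) = - \frac{2}{5} \approx -0.4$)
$c{\left(H \right)} = \frac{3 i \sqrt{15}}{5}$ ($c{\left(H \right)} = \sqrt{-5 - \frac{2}{5}} = \sqrt{- \frac{27}{5}} = \frac{3 i \sqrt{15}}{5}$)
$- 326 \left(\left(220 - 5\right) \left(K{\left(15,16 \right)} + 1\right) + c{\left(-17 \right)}\right) = - 326 \left(\left(220 - 5\right) \left(0 + 1\right) + \frac{3 i \sqrt{15}}{5}\right) = - 326 \left(215 \cdot 1 + \frac{3 i \sqrt{15}}{5}\right) = - 326 \left(215 + \frac{3 i \sqrt{15}}{5}\right) = -70090 - \frac{978 i \sqrt{15}}{5}$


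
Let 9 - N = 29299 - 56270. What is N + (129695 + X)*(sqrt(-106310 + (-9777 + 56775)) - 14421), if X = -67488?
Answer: -897060167 + 248828*I*sqrt(3707) ≈ -8.9706e+8 + 1.515e+7*I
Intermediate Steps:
N = 26980 (N = 9 - (29299 - 56270) = 9 - 1*(-26971) = 9 + 26971 = 26980)
N + (129695 + X)*(sqrt(-106310 + (-9777 + 56775)) - 14421) = 26980 + (129695 - 67488)*(sqrt(-106310 + (-9777 + 56775)) - 14421) = 26980 + 62207*(sqrt(-106310 + 46998) - 14421) = 26980 + 62207*(sqrt(-59312) - 14421) = 26980 + 62207*(4*I*sqrt(3707) - 14421) = 26980 + 62207*(-14421 + 4*I*sqrt(3707)) = 26980 + (-897087147 + 248828*I*sqrt(3707)) = -897060167 + 248828*I*sqrt(3707)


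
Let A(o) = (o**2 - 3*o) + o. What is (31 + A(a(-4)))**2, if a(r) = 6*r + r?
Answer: 758641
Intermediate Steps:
a(r) = 7*r
A(o) = o**2 - 2*o
(31 + A(a(-4)))**2 = (31 + (7*(-4))*(-2 + 7*(-4)))**2 = (31 - 28*(-2 - 28))**2 = (31 - 28*(-30))**2 = (31 + 840)**2 = 871**2 = 758641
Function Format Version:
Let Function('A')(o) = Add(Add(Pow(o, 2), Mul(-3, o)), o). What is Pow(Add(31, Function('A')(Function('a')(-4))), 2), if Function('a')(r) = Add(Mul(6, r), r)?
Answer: 758641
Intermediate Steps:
Function('a')(r) = Mul(7, r)
Function('A')(o) = Add(Pow(o, 2), Mul(-2, o))
Pow(Add(31, Function('A')(Function('a')(-4))), 2) = Pow(Add(31, Mul(Mul(7, -4), Add(-2, Mul(7, -4)))), 2) = Pow(Add(31, Mul(-28, Add(-2, -28))), 2) = Pow(Add(31, Mul(-28, -30)), 2) = Pow(Add(31, 840), 2) = Pow(871, 2) = 758641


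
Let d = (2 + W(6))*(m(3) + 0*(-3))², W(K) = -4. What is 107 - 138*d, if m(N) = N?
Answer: 2591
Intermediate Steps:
d = -18 (d = (2 - 4)*(3 + 0*(-3))² = -2*(3 + 0)² = -2*3² = -2*9 = -18)
107 - 138*d = 107 - 138*(-18) = 107 + 2484 = 2591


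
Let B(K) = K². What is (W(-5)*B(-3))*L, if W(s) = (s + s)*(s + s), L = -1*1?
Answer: -900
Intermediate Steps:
L = -1
W(s) = 4*s² (W(s) = (2*s)*(2*s) = 4*s²)
(W(-5)*B(-3))*L = ((4*(-5)²)*(-3)²)*(-1) = ((4*25)*9)*(-1) = (100*9)*(-1) = 900*(-1) = -900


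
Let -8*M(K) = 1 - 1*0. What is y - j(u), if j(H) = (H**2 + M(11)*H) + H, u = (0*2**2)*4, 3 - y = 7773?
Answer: -7770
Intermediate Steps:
y = -7770 (y = 3 - 1*7773 = 3 - 7773 = -7770)
M(K) = -1/8 (M(K) = -(1 - 1*0)/8 = -(1 + 0)/8 = -1/8*1 = -1/8)
u = 0 (u = (0*4)*4 = 0*4 = 0)
j(H) = H**2 + 7*H/8 (j(H) = (H**2 - H/8) + H = H**2 + 7*H/8)
y - j(u) = -7770 - 0*(7 + 8*0)/8 = -7770 - 0*(7 + 0)/8 = -7770 - 0*7/8 = -7770 - 1*0 = -7770 + 0 = -7770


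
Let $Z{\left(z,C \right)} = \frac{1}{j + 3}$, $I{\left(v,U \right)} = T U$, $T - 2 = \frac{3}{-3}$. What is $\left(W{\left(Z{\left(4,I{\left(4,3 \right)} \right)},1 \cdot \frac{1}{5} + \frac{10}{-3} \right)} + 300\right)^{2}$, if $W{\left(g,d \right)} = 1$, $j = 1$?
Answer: $90601$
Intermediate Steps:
$T = 1$ ($T = 2 + \frac{3}{-3} = 2 + 3 \left(- \frac{1}{3}\right) = 2 - 1 = 1$)
$I{\left(v,U \right)} = U$ ($I{\left(v,U \right)} = 1 U = U$)
$Z{\left(z,C \right)} = \frac{1}{4}$ ($Z{\left(z,C \right)} = \frac{1}{1 + 3} = \frac{1}{4}$)
$\left(W{\left(Z{\left(4,I{\left(4,3 \right)} \right)},1 \cdot \frac{1}{5} + \frac{10}{-3} \right)} + 300\right)^{2} = \left(1 + 300\right)^{2} = 301^{2} = 90601$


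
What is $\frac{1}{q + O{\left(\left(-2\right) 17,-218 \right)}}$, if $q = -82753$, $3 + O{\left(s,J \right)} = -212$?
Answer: $- \frac{1}{82968} \approx -1.2053 \cdot 10^{-5}$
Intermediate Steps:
$O{\left(s,J \right)} = -215$ ($O{\left(s,J \right)} = -3 - 212 = -215$)
$\frac{1}{q + O{\left(\left(-2\right) 17,-218 \right)}} = \frac{1}{-82753 - 215} = \frac{1}{-82968} = - \frac{1}{82968}$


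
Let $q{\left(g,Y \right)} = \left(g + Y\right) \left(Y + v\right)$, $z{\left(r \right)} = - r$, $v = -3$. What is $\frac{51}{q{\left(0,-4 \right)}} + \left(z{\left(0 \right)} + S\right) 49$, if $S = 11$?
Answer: $\frac{15143}{28} \approx 540.82$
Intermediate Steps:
$q{\left(g,Y \right)} = \left(-3 + Y\right) \left(Y + g\right)$ ($q{\left(g,Y \right)} = \left(g + Y\right) \left(Y - 3\right) = \left(Y + g\right) \left(-3 + Y\right) = \left(-3 + Y\right) \left(Y + g\right)$)
$\frac{51}{q{\left(0,-4 \right)}} + \left(z{\left(0 \right)} + S\right) 49 = \frac{51}{\left(-4\right)^{2} - -12 - 0 - 0} + \left(\left(-1\right) 0 + 11\right) 49 = \frac{51}{16 + 12 + 0 + 0} + \left(0 + 11\right) 49 = \frac{51}{28} + 11 \cdot 49 = 51 \cdot \frac{1}{28} + 539 = \frac{51}{28} + 539 = \frac{15143}{28}$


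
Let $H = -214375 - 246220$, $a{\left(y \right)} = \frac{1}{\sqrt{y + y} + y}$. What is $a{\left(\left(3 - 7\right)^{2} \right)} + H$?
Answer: $- \frac{6448329}{14} - \frac{\sqrt{2}}{56} \approx -4.606 \cdot 10^{5}$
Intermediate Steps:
$a{\left(y \right)} = \frac{1}{y + \sqrt{2} \sqrt{y}}$ ($a{\left(y \right)} = \frac{1}{\sqrt{2 y} + y} = \frac{1}{\sqrt{2} \sqrt{y} + y} = \frac{1}{y + \sqrt{2} \sqrt{y}}$)
$H = -460595$
$a{\left(\left(3 - 7\right)^{2} \right)} + H = \frac{1}{\left(3 - 7\right)^{2} + \sqrt{2} \sqrt{\left(3 - 7\right)^{2}}} - 460595 = \frac{1}{\left(-4\right)^{2} + \sqrt{2} \sqrt{\left(-4\right)^{2}}} - 460595 = \frac{1}{16 + \sqrt{2} \sqrt{16}} - 460595 = \frac{1}{16 + \sqrt{2} \cdot 4} - 460595 = \frac{1}{16 + 4 \sqrt{2}} - 460595 = -460595 + \frac{1}{16 + 4 \sqrt{2}}$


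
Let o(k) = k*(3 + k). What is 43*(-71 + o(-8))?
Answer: -1333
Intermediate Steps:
43*(-71 + o(-8)) = 43*(-71 - 8*(3 - 8)) = 43*(-71 - 8*(-5)) = 43*(-71 + 40) = 43*(-31) = -1333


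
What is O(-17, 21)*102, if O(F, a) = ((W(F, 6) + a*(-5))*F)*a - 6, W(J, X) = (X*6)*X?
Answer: -4042566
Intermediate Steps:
W(J, X) = 6*X**2 (W(J, X) = (6*X)*X = 6*X**2)
O(F, a) = -6 + F*a*(216 - 5*a) (O(F, a) = ((6*6**2 + a*(-5))*F)*a - 6 = ((6*36 - 5*a)*F)*a - 6 = ((216 - 5*a)*F)*a - 6 = (F*(216 - 5*a))*a - 6 = F*a*(216 - 5*a) - 6 = -6 + F*a*(216 - 5*a))
O(-17, 21)*102 = (-6 - 5*(-17)*21**2 + 216*(-17)*21)*102 = (-6 - 5*(-17)*441 - 77112)*102 = (-6 + 37485 - 77112)*102 = -39633*102 = -4042566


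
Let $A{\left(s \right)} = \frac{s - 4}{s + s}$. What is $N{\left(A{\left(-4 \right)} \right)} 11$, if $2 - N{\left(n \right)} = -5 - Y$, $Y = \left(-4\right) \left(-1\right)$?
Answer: $121$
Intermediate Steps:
$Y = 4$
$A{\left(s \right)} = \frac{-4 + s}{2 s}$
$N{\left(n \right)} = 11$ ($N{\left(n \right)} = 2 - \left(-5 - 4\right) = 2 - -9 = 2 + 9 = 11$)
$N{\left(A{\left(-4 \right)} \right)} 11 = 11 \cdot 11 = 121$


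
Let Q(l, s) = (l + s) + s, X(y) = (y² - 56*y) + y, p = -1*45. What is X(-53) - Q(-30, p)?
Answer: 5844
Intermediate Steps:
p = -45
X(y) = y² - 55*y
Q(l, s) = l + 2*s
X(-53) - Q(-30, p) = -53*(-55 - 53) - (-30 + 2*(-45)) = -53*(-108) - (-30 - 90) = 5724 - 1*(-120) = 5724 + 120 = 5844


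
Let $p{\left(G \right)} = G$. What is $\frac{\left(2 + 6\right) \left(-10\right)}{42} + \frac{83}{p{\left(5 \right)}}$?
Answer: $\frac{1543}{105} \approx 14.695$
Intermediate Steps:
$\frac{\left(2 + 6\right) \left(-10\right)}{42} + \frac{83}{p{\left(5 \right)}} = \frac{\left(2 + 6\right) \left(-10\right)}{42} + \frac{83}{5} = 8 \left(-10\right) \frac{1}{42} + 83 \cdot \frac{1}{5} = \left(-80\right) \frac{1}{42} + \frac{83}{5} = - \frac{40}{21} + \frac{83}{5} = \frac{1543}{105}$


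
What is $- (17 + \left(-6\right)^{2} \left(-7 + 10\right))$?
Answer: $-125$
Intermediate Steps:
$- (17 + \left(-6\right)^{2} \left(-7 + 10\right)) = - (17 + 36 \cdot 3) = - (17 + 108) = \left(-1\right) 125 = -125$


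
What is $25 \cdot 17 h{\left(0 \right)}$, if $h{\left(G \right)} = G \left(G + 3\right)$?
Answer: $0$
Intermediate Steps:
$h{\left(G \right)} = G \left(3 + G\right)$
$25 \cdot 17 h{\left(0 \right)} = 25 \cdot 17 \cdot 0 \left(3 + 0\right) = 425 \cdot 0 \cdot 3 = 425 \cdot 0 = 0$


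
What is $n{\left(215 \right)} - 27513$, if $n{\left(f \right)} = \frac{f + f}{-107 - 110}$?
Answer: $- \frac{5970751}{217} \approx -27515.0$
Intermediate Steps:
$n{\left(f \right)} = - \frac{2 f}{217}$ ($n{\left(f \right)} = \frac{2 f}{-217} = 2 f \left(- \frac{1}{217}\right) = - \frac{2 f}{217}$)
$n{\left(215 \right)} - 27513 = \left(- \frac{2}{217}\right) 215 - 27513 = - \frac{430}{217} - 27513 = - \frac{5970751}{217}$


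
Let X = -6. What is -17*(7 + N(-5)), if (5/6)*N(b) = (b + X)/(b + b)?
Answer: -3536/25 ≈ -141.44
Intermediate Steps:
N(b) = 3*(-6 + b)/(5*b) (N(b) = 6*((b - 6)/(b + b))/5 = 6*((-6 + b)/((2*b)))/5 = 6*((-6 + b)*(1/(2*b)))/5 = 6*((-6 + b)/(2*b))/5 = 3*(-6 + b)/(5*b))
-17*(7 + N(-5)) = -17*(7 + (3/5)*(-6 - 5)/(-5)) = -17*(7 + (3/5)*(-1/5)*(-11)) = -17*(7 + 33/25) = -17*208/25 = -3536/25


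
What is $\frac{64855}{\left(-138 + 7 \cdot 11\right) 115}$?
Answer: $- \frac{12971}{1403} \approx -9.2452$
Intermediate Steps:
$\frac{64855}{\left(-138 + 7 \cdot 11\right) 115} = \frac{64855}{\left(-138 + 77\right) 115} = \frac{64855}{\left(-61\right) 115} = \frac{64855}{-7015} = 64855 \left(- \frac{1}{7015}\right) = - \frac{12971}{1403}$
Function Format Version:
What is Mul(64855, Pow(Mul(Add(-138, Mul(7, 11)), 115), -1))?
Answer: Rational(-12971, 1403) ≈ -9.2452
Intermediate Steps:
Mul(64855, Pow(Mul(Add(-138, Mul(7, 11)), 115), -1)) = Mul(64855, Pow(Mul(Add(-138, 77), 115), -1)) = Mul(64855, Pow(Mul(-61, 115), -1)) = Mul(64855, Pow(-7015, -1)) = Mul(64855, Rational(-1, 7015)) = Rational(-12971, 1403)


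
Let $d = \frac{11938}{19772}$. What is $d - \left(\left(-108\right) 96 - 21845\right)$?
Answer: $\frac{318463687}{9886} \approx 32214.0$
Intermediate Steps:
$d = \frac{5969}{9886}$ ($d = 11938 \cdot \frac{1}{19772} = \frac{5969}{9886} \approx 0.60378$)
$d - \left(\left(-108\right) 96 - 21845\right) = \frac{5969}{9886} - \left(\left(-108\right) 96 - 21845\right) = \frac{5969}{9886} - \left(-10368 - 21845\right) = \frac{5969}{9886} - -32213 = \frac{5969}{9886} + 32213 = \frac{318463687}{9886}$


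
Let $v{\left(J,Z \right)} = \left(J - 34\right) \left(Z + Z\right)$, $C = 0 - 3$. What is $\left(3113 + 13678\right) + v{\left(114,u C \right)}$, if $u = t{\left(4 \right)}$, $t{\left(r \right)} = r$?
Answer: $14871$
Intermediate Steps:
$u = 4$
$C = -3$
$v{\left(J,Z \right)} = 2 Z \left(-34 + J\right)$ ($v{\left(J,Z \right)} = \left(-34 + J\right) 2 Z = 2 Z \left(-34 + J\right)$)
$\left(3113 + 13678\right) + v{\left(114,u C \right)} = \left(3113 + 13678\right) + 2 \cdot 4 \left(-3\right) \left(-34 + 114\right) = 16791 + 2 \left(-12\right) 80 = 16791 - 1920 = 14871$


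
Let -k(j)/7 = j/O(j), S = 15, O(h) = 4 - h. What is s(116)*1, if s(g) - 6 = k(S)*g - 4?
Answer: 12202/11 ≈ 1109.3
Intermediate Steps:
k(j) = -7*j/(4 - j)
s(g) = 2 + 105*g/11 (s(g) = 6 + ((7*15/(-4 + 15))*g - 4) = 6 + ((7*15/11)*g - 4) = 6 + ((7*15*(1/11))*g - 4) = 6 + (105*g/11 - 4) = 6 + (-4 + 105*g/11) = 2 + 105*g/11)
s(116)*1 = (2 + (105/11)*116)*1 = (2 + 12180/11)*1 = (12202/11)*1 = 12202/11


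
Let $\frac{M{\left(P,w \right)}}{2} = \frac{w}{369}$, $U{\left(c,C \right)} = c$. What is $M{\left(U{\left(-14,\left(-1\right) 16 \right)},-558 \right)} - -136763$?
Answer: $\frac{5607159}{41} \approx 1.3676 \cdot 10^{5}$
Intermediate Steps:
$M{\left(P,w \right)} = \frac{2 w}{369}$ ($M{\left(P,w \right)} = 2 \frac{w}{369} = \frac{2 w}{369}$)
$M{\left(U{\left(-14,\left(-1\right) 16 \right)},-558 \right)} - -136763 = \frac{2}{369} \left(-558\right) - -136763 = - \frac{124}{41} + 136763 = \frac{5607159}{41}$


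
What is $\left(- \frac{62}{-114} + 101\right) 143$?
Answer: $\frac{827684}{57} \approx 14521.0$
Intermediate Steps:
$\left(- \frac{62}{-114} + 101\right) 143 = \left(\left(-62\right) \left(- \frac{1}{114}\right) + 101\right) 143 = \left(\frac{31}{57} + 101\right) 143 = \frac{5788}{57} \cdot 143 = \frac{827684}{57}$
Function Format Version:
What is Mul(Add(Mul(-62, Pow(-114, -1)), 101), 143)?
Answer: Rational(827684, 57) ≈ 14521.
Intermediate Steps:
Mul(Add(Mul(-62, Pow(-114, -1)), 101), 143) = Mul(Add(Mul(-62, Rational(-1, 114)), 101), 143) = Mul(Add(Rational(31, 57), 101), 143) = Mul(Rational(5788, 57), 143) = Rational(827684, 57)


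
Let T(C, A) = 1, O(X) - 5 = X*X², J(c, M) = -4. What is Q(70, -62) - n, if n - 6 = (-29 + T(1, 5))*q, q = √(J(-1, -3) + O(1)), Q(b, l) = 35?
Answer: 29 + 28*√2 ≈ 68.598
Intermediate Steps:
O(X) = 5 + X³ (O(X) = 5 + X*X² = 5 + X³)
q = √2 (q = √(-4 + (5 + 1³)) = √(-4 + (5 + 1)) = √(-4 + 6) = √2 ≈ 1.4142)
n = 6 - 28*√2 (n = 6 + (-29 + 1)*√2 = 6 - 28*√2 ≈ -33.598)
Q(70, -62) - n = 35 - (6 - 28*√2) = 35 + (-6 + 28*√2) = 29 + 28*√2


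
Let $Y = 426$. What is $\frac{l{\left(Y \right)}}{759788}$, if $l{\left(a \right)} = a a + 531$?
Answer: $\frac{182007}{759788} \approx 0.23955$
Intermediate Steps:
$l{\left(a \right)} = 531 + a^{2}$ ($l{\left(a \right)} = a^{2} + 531 = 531 + a^{2}$)
$\frac{l{\left(Y \right)}}{759788} = \frac{531 + 426^{2}}{759788} = \left(531 + 181476\right) \frac{1}{759788} = 182007 \cdot \frac{1}{759788} = \frac{182007}{759788}$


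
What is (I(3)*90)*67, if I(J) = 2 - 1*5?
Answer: -18090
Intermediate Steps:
I(J) = -3 (I(J) = 2 - 5 = -3)
(I(3)*90)*67 = -3*90*67 = -270*67 = -18090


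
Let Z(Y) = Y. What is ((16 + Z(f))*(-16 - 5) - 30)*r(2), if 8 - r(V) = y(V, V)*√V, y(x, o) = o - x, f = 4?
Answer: -3600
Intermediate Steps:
r(V) = 8 (r(V) = 8 - (V - V)*√V = 8 - 0*√V = 8 - 1*0 = 8 + 0 = 8)
((16 + Z(f))*(-16 - 5) - 30)*r(2) = ((16 + 4)*(-16 - 5) - 30)*8 = (20*(-21) - 30)*8 = (-420 - 30)*8 = -450*8 = -3600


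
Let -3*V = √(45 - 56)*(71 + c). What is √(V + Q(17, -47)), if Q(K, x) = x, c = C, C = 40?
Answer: √(-47 - 37*I*√11) ≈ 6.4965 - 9.4448*I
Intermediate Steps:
c = 40
V = -37*I*√11 (V = -√(45 - 56)*(71 + 40)/3 = -√(-11)*111/3 = -I*√11*111/3 = -37*I*√11 ≈ -122.72*I)
√(V + Q(17, -47)) = √(-37*I*√11 - 47) = √(-47 - 37*I*√11)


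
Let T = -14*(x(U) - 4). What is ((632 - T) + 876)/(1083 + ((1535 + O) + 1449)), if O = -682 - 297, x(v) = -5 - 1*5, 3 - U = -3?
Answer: 82/193 ≈ 0.42487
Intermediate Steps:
U = 6 (U = 3 - 1*(-3) = 3 + 3 = 6)
x(v) = -10 (x(v) = -5 - 5 = -10)
O = -979
T = 196 (T = -14*(-10 - 4) = -14*(-14) = 196)
((632 - T) + 876)/(1083 + ((1535 + O) + 1449)) = ((632 - 1*196) + 876)/(1083 + ((1535 - 979) + 1449)) = ((632 - 196) + 876)/(1083 + (556 + 1449)) = (436 + 876)/(1083 + 2005) = 1312/3088 = 1312*(1/3088) = 82/193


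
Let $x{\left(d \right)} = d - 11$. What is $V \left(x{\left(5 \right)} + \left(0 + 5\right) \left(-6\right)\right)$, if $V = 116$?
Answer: $-4176$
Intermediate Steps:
$x{\left(d \right)} = -11 + d$
$V \left(x{\left(5 \right)} + \left(0 + 5\right) \left(-6\right)\right) = 116 \left(\left(-11 + 5\right) + \left(0 + 5\right) \left(-6\right)\right) = 116 \left(-6 + 5 \left(-6\right)\right) = 116 \left(-6 - 30\right) = 116 \left(-36\right) = -4176$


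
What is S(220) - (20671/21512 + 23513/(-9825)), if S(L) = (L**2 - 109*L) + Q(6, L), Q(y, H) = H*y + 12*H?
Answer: 5998568971081/211355400 ≈ 28381.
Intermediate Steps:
Q(y, H) = 12*H + H*y
S(L) = L**2 - 91*L (S(L) = (L**2 - 109*L) + L*(12 + 6) = (L**2 - 109*L) + L*18 = (L**2 - 109*L) + 18*L = L**2 - 91*L)
S(220) - (20671/21512 + 23513/(-9825)) = 220*(-91 + 220) - (20671/21512 + 23513/(-9825)) = 220*129 - (20671*(1/21512) + 23513*(-1/9825)) = 28380 - (20671/21512 - 23513/9825) = 28380 - 1*(-302719081/211355400) = 28380 + 302719081/211355400 = 5998568971081/211355400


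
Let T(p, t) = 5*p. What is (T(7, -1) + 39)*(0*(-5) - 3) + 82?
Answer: -140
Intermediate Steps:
(T(7, -1) + 39)*(0*(-5) - 3) + 82 = (5*7 + 39)*(0*(-5) - 3) + 82 = (35 + 39)*(0 - 3) + 82 = 74*(-3) + 82 = -222 + 82 = -140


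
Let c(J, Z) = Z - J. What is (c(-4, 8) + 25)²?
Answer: 1369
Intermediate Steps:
(c(-4, 8) + 25)² = ((8 - 1*(-4)) + 25)² = ((8 + 4) + 25)² = (12 + 25)² = 37² = 1369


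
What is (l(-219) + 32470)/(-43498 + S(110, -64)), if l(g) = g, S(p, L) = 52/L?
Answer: -516016/695981 ≈ -0.74142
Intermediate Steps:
(l(-219) + 32470)/(-43498 + S(110, -64)) = (-219 + 32470)/(-43498 + 52/(-64)) = 32251/(-43498 + 52*(-1/64)) = 32251/(-43498 - 13/16) = 32251/(-695981/16) = 32251*(-16/695981) = -516016/695981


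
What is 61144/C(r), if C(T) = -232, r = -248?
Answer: -7643/29 ≈ -263.55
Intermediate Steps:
61144/C(r) = 61144/(-232) = 61144*(-1/232) = -7643/29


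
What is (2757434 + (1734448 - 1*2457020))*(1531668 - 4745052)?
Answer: -6538792993008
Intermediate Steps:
(2757434 + (1734448 - 1*2457020))*(1531668 - 4745052) = (2757434 + (1734448 - 2457020))*(-3213384) = (2757434 - 722572)*(-3213384) = 2034862*(-3213384) = -6538792993008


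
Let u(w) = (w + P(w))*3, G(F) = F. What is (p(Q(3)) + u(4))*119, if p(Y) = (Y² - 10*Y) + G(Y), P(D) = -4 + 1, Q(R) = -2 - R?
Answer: 8687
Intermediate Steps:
P(D) = -3
p(Y) = Y² - 9*Y (p(Y) = (Y² - 10*Y) + Y = Y² - 9*Y)
u(w) = -9 + 3*w (u(w) = (w - 3)*3 = (-3 + w)*3 = -9 + 3*w)
(p(Q(3)) + u(4))*119 = ((-2 - 1*3)*(-9 + (-2 - 1*3)) + (-9 + 3*4))*119 = ((-2 - 3)*(-9 + (-2 - 3)) + (-9 + 12))*119 = (-5*(-9 - 5) + 3)*119 = (-5*(-14) + 3)*119 = (70 + 3)*119 = 73*119 = 8687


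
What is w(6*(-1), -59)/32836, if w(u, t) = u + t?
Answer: -65/32836 ≈ -0.0019795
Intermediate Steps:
w(u, t) = t + u
w(6*(-1), -59)/32836 = (-59 + 6*(-1))/32836 = (-59 - 6)*(1/32836) = -65*1/32836 = -65/32836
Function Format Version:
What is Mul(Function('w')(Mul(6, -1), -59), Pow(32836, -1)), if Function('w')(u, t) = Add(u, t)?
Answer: Rational(-65, 32836) ≈ -0.0019795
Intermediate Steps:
Function('w')(u, t) = Add(t, u)
Mul(Function('w')(Mul(6, -1), -59), Pow(32836, -1)) = Mul(Add(-59, Mul(6, -1)), Pow(32836, -1)) = Mul(Add(-59, -6), Rational(1, 32836)) = Mul(-65, Rational(1, 32836)) = Rational(-65, 32836)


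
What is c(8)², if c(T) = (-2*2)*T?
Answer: 1024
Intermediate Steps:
c(T) = -4*T
c(8)² = (-4*8)² = (-32)² = 1024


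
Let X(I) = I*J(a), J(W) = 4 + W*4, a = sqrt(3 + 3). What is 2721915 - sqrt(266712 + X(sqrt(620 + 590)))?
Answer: 2721915 - 2*sqrt(66678 + 11*sqrt(10)*(1 + sqrt(6))) ≈ 2.7214e+6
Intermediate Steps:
a = sqrt(6) ≈ 2.4495
J(W) = 4 + 4*W
X(I) = I*(4 + 4*sqrt(6))
2721915 - sqrt(266712 + X(sqrt(620 + 590))) = 2721915 - sqrt(266712 + 4*sqrt(620 + 590)*(1 + sqrt(6))) = 2721915 - sqrt(266712 + 4*sqrt(1210)*(1 + sqrt(6))) = 2721915 - sqrt(266712 + 4*(11*sqrt(10))*(1 + sqrt(6))) = 2721915 - sqrt(266712 + 44*sqrt(10)*(1 + sqrt(6)))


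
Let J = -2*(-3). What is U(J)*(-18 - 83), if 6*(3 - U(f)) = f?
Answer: -202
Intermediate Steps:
J = 6
U(f) = 3 - f/6
U(J)*(-18 - 83) = (3 - ⅙*6)*(-18 - 83) = (3 - 1)*(-101) = 2*(-101) = -202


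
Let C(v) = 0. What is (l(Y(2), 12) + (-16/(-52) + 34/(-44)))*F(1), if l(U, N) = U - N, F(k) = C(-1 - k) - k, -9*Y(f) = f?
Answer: 32657/2574 ≈ 12.687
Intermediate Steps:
Y(f) = -f/9
F(k) = -k (F(k) = 0 - k = -k)
(l(Y(2), 12) + (-16/(-52) + 34/(-44)))*F(1) = ((-⅑*2 - 1*12) + (-16/(-52) + 34/(-44)))*(-1*1) = ((-2/9 - 12) + (-16*(-1/52) + 34*(-1/44)))*(-1) = (-110/9 + (4/13 - 17/22))*(-1) = (-110/9 - 133/286)*(-1) = -32657/2574*(-1) = 32657/2574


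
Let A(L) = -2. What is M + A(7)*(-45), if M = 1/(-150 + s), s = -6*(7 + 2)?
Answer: 18359/204 ≈ 89.995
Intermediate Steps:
s = -54 (s = -6*9 = -54)
M = -1/204 (M = 1/(-150 - 54) = 1/(-204) = -1/204 ≈ -0.0049020)
M + A(7)*(-45) = -1/204 - 2*(-45) = -1/204 + 90 = 18359/204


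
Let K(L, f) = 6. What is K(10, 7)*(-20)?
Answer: -120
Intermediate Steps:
K(10, 7)*(-20) = 6*(-20) = -120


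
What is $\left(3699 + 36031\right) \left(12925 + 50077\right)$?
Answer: $2503069460$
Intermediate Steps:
$\left(3699 + 36031\right) \left(12925 + 50077\right) = 39730 \cdot 63002 = 2503069460$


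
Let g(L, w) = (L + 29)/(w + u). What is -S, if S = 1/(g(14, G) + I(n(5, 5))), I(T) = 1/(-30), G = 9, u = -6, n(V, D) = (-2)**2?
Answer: -10/143 ≈ -0.069930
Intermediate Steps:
n(V, D) = 4
g(L, w) = (29 + L)/(-6 + w) (g(L, w) = (L + 29)/(w - 6) = (29 + L)/(-6 + w))
I(T) = -1/30
S = 10/143 (S = 1/((29 + 14)/(-6 + 9) - 1/30) = 1/(43/3 - 1/30) = 1/(143/10) = 10/143 ≈ 0.069930)
-S = -1*10/143 = -10/143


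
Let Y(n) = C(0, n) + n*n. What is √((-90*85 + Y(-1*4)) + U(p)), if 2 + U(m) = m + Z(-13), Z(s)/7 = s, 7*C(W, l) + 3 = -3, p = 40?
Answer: I*√376705/7 ≈ 87.68*I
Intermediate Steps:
C(W, l) = -6/7 (C(W, l) = -3/7 + (⅐)*(-3) = -3/7 - 3/7 = -6/7)
Z(s) = 7*s
U(m) = -93 + m (U(m) = -2 + (m + 7*(-13)) = -2 + (m - 91) = -2 + (-91 + m) = -93 + m)
Y(n) = -6/7 + n² (Y(n) = -6/7 + n*n = -6/7 + n²)
√((-90*85 + Y(-1*4)) + U(p)) = √((-90*85 + (-6/7 + (-1*4)²)) + (-93 + 40)) = √((-7650 + (-6/7 + (-4)²)) - 53) = √((-7650 + (-6/7 + 16)) - 53) = √((-7650 + 106/7) - 53) = √(-53444/7 - 53) = √(-53815/7) = I*√376705/7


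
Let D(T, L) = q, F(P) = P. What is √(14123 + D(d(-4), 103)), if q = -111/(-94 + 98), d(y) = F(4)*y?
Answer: √56381/2 ≈ 118.72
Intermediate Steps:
d(y) = 4*y
q = -111/4 ≈ -27.750
D(T, L) = -111/4
√(14123 + D(d(-4), 103)) = √(14123 - 111/4) = √(56381/4) = √56381/2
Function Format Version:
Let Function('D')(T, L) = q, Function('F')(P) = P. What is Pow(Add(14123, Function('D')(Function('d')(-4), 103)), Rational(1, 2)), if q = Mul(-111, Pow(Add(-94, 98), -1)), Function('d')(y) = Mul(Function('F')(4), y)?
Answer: Mul(Rational(1, 2), Pow(56381, Rational(1, 2))) ≈ 118.72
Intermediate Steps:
Function('d')(y) = Mul(4, y)
q = Rational(-111, 4) (q = Mul(-111, Pow(4, -1)) = Mul(-111, Rational(1, 4)) = Rational(-111, 4) ≈ -27.750)
Function('D')(T, L) = Rational(-111, 4)
Pow(Add(14123, Function('D')(Function('d')(-4), 103)), Rational(1, 2)) = Pow(Add(14123, Rational(-111, 4)), Rational(1, 2)) = Pow(Rational(56381, 4), Rational(1, 2)) = Mul(Rational(1, 2), Pow(56381, Rational(1, 2)))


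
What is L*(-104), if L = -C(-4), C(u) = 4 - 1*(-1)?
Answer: 520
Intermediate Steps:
C(u) = 5 (C(u) = 4 + 1 = 5)
L = -5 (L = -1*5 = -5)
L*(-104) = -5*(-104) = 520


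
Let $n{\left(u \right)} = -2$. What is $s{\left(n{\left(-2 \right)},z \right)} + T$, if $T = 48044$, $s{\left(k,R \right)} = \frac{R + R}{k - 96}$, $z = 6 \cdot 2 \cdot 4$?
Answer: $\frac{2354108}{49} \approx 48043.0$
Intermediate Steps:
$z = 48$ ($z = 12 \cdot 4 = 48$)
$s{\left(k,R \right)} = \frac{2 R}{-96 + k}$
$s{\left(n{\left(-2 \right)},z \right)} + T = 2 \cdot 48 \frac{1}{-96 - 2} + 48044 = 2 \cdot 48 \frac{1}{-98} + 48044 = 2 \cdot 48 \left(- \frac{1}{98}\right) + 48044 = - \frac{48}{49} + 48044 = \frac{2354108}{49}$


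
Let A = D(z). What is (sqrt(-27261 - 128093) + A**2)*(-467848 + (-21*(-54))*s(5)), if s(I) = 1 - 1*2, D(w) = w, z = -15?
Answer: -105520950 - 468982*I*sqrt(155354) ≈ -1.0552e+8 - 1.8485e+8*I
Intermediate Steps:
A = -15
s(I) = -1 (s(I) = 1 - 2 = -1)
(sqrt(-27261 - 128093) + A**2)*(-467848 + (-21*(-54))*s(5)) = (sqrt(-27261 - 128093) + (-15)**2)*(-467848 - 21*(-54)*(-1)) = (sqrt(-155354) + 225)*(-467848 + 1134*(-1)) = (I*sqrt(155354) + 225)*(-467848 - 1134) = (225 + I*sqrt(155354))*(-468982) = -105520950 - 468982*I*sqrt(155354)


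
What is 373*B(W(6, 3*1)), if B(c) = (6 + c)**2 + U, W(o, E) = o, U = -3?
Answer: 52593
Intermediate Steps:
B(c) = -3 + (6 + c)**2 (B(c) = (6 + c)**2 - 3 = -3 + (6 + c)**2)
373*B(W(6, 3*1)) = 373*(-3 + (6 + 6)**2) = 373*(-3 + 12**2) = 373*(-3 + 144) = 373*141 = 52593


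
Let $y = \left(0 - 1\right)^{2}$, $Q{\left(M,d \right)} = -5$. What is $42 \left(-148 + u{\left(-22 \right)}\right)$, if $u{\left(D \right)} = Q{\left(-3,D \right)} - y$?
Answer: $-6468$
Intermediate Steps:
$y = 1$ ($y = \left(-1\right)^{2} = 1$)
$u{\left(D \right)} = -6$ ($u{\left(D \right)} = -5 - 1 = -6$)
$42 \left(-148 + u{\left(-22 \right)}\right) = 42 \left(-148 - 6\right) = 42 \left(-154\right) = -6468$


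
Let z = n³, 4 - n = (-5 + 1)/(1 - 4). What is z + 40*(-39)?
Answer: -41608/27 ≈ -1541.0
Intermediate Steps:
n = 8/3 (n = 4 - (-5 + 1)/(1 - 4) = 4 - (-4)/(-3) = 4 - (-4)*(-1)/3 = 4 - 1*4/3 = 4 - 4/3 = 8/3 ≈ 2.6667)
z = 512/27 (z = (8/3)³ = 512/27 ≈ 18.963)
z + 40*(-39) = 512/27 + 40*(-39) = 512/27 - 1560 = -41608/27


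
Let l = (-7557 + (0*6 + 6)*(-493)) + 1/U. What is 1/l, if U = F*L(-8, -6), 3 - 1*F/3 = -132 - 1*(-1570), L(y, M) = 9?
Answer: -38745/407403676 ≈ -9.5102e-5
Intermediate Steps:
F = -4305 (F = 9 - 3*(-132 - 1*(-1570)) = 9 - 3*(-132 + 1570) = 9 - 3*1438 = 9 - 4314 = -4305)
U = -38745 (U = -4305*9 = -38745)
l = -407403676/38745 (l = (-7557 + (0*6 + 6)*(-493)) + 1/(-38745) = (-7557 + (0 + 6)*(-493)) - 1/38745 = (-7557 + 6*(-493)) - 1/38745 = (-7557 - 2958) - 1/38745 = -10515 - 1/38745 = -407403676/38745 ≈ -10515.)
1/l = 1/(-407403676/38745) = -38745/407403676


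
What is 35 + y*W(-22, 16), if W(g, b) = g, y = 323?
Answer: -7071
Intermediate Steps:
35 + y*W(-22, 16) = 35 + 323*(-22) = 35 - 7106 = -7071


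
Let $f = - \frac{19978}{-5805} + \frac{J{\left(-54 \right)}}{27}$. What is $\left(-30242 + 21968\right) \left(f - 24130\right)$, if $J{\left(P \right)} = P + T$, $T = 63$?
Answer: $\frac{386265448646}{1935} \approx 1.9962 \cdot 10^{8}$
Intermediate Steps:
$J{\left(P \right)} = 63 + P$ ($J{\left(P \right)} = P + 63 = 63 + P$)
$f = \frac{21913}{5805}$ ($f = - \frac{19978}{-5805} + \frac{63 - 54}{27} = \left(-19978\right) \left(- \frac{1}{5805}\right) + 9 \cdot \frac{1}{27} = \frac{19978}{5805} + \frac{1}{3} = \frac{21913}{5805} \approx 3.7748$)
$\left(-30242 + 21968\right) \left(f - 24130\right) = \left(-30242 + 21968\right) \left(\frac{21913}{5805} - 24130\right) = \left(-8274\right) \left(- \frac{140052737}{5805}\right) = \frac{386265448646}{1935}$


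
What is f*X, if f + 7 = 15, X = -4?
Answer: -32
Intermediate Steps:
f = 8 (f = -7 + 15 = 8)
f*X = 8*(-4) = -32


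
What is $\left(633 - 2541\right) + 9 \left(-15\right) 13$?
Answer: $-3663$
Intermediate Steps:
$\left(633 - 2541\right) + 9 \left(-15\right) 13 = -1908 - 1755 = -3663$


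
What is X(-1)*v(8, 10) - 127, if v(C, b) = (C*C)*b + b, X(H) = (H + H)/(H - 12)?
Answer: -27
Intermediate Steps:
X(H) = 2*H/(-12 + H) (X(H) = (2*H)/(-12 + H) = 2*H/(-12 + H))
v(C, b) = b + b*C**2 (v(C, b) = C**2*b + b = b*C**2 + b = b + b*C**2)
X(-1)*v(8, 10) - 127 = (2*(-1)/(-12 - 1))*(10*(1 + 8**2)) - 127 = (2*(-1)/(-13))*(10*(1 + 64)) - 127 = (2*(-1)*(-1/13))*(10*65) - 127 = (2/13)*650 - 127 = 100 - 127 = -27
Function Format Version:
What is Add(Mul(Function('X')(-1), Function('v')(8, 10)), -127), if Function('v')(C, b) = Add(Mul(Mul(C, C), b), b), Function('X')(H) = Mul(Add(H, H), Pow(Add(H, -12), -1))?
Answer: -27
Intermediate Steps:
Function('X')(H) = Mul(2, H, Pow(Add(-12, H), -1)) (Function('X')(H) = Mul(Mul(2, H), Pow(Add(-12, H), -1)) = Mul(2, H, Pow(Add(-12, H), -1)))
Function('v')(C, b) = Add(b, Mul(b, Pow(C, 2))) (Function('v')(C, b) = Add(Mul(Pow(C, 2), b), b) = Add(Mul(b, Pow(C, 2)), b) = Add(b, Mul(b, Pow(C, 2))))
Add(Mul(Function('X')(-1), Function('v')(8, 10)), -127) = Add(Mul(Mul(2, -1, Pow(Add(-12, -1), -1)), Mul(10, Add(1, Pow(8, 2)))), -127) = Add(Mul(Mul(2, -1, Pow(-13, -1)), Mul(10, Add(1, 64))), -127) = Add(Mul(Mul(2, -1, Rational(-1, 13)), Mul(10, 65)), -127) = Add(Mul(Rational(2, 13), 650), -127) = Add(100, -127) = -27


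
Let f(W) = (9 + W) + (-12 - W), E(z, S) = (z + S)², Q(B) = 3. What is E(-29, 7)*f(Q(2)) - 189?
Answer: -1641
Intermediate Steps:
E(z, S) = (S + z)²
f(W) = -3
E(-29, 7)*f(Q(2)) - 189 = (7 - 29)²*(-3) - 189 = (-22)²*(-3) - 189 = 484*(-3) - 189 = -1452 - 189 = -1641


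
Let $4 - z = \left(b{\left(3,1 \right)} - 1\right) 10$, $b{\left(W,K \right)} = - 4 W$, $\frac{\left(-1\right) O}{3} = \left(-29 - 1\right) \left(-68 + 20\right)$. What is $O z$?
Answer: $-578880$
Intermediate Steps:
$O = -4320$ ($O = - 3 \left(-29 - 1\right) \left(-68 + 20\right) = - 3 \left(\left(-30\right) \left(-48\right)\right) = \left(-3\right) 1440 = -4320$)
$z = 134$ ($z = 4 - \left(\left(-4\right) 3 - 1\right) 10 = 4 - \left(-12 - 1\right) 10 = 4 - \left(-13\right) 10 = 4 - -130 = 4 + 130 = 134$)
$O z = \left(-4320\right) 134 = -578880$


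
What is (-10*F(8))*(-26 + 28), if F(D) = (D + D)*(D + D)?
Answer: -5120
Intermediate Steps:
F(D) = 4*D**2 (F(D) = (2*D)*(2*D) = 4*D**2)
(-10*F(8))*(-26 + 28) = (-40*8**2)*(-26 + 28) = -40*64*2 = -10*256*2 = -2560*2 = -5120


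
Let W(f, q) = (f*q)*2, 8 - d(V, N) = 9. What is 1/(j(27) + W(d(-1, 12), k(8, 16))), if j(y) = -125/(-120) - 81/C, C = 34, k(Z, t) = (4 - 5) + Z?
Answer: -408/6259 ≈ -0.065186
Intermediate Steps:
k(Z, t) = -1 + Z
d(V, N) = -1 (d(V, N) = 8 - 1*9 = 8 - 9 = -1)
j(y) = -547/408 (j(y) = -125/(-120) - 81/34 = -125*(-1/120) - 81*1/34 = 25/24 - 81/34 = -547/408)
W(f, q) = 2*f*q
1/(j(27) + W(d(-1, 12), k(8, 16))) = 1/(-547/408 + 2*(-1)*(-1 + 8)) = 1/(-547/408 + 2*(-1)*7) = 1/(-547/408 - 14) = 1/(-6259/408) = -408/6259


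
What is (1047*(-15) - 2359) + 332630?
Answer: 314566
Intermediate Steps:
(1047*(-15) - 2359) + 332630 = (-15705 - 2359) + 332630 = -18064 + 332630 = 314566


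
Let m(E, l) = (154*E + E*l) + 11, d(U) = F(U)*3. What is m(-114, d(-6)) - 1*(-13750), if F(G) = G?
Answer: -1743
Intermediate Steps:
d(U) = 3*U (d(U) = U*3 = 3*U)
m(E, l) = 11 + 154*E + E*l
m(-114, d(-6)) - 1*(-13750) = (11 + 154*(-114) - 342*(-6)) - 1*(-13750) = (11 - 17556 - 114*(-18)) + 13750 = (11 - 17556 + 2052) + 13750 = -15493 + 13750 = -1743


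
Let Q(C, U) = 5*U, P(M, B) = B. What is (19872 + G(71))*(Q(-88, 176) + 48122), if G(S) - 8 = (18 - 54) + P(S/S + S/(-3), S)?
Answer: 975874830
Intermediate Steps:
G(S) = -28 + S (G(S) = 8 + ((18 - 54) + S) = 8 + (-36 + S) = -28 + S)
(19872 + G(71))*(Q(-88, 176) + 48122) = (19872 + (-28 + 71))*(5*176 + 48122) = (19872 + 43)*(880 + 48122) = 19915*49002 = 975874830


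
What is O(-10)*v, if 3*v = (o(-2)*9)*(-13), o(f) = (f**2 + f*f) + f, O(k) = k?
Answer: 2340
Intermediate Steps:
o(f) = f + 2*f**2 (o(f) = (f**2 + f**2) + f = 2*f**2 + f = f + 2*f**2)
v = -234 (v = ((-2*(1 + 2*(-2))*9)*(-13))/3 = ((-2*(1 - 4)*9)*(-13))/3 = ((-2*(-3)*9)*(-13))/3 = ((6*9)*(-13))/3 = (54*(-13))/3 = (1/3)*(-702) = -234)
O(-10)*v = -10*(-234) = 2340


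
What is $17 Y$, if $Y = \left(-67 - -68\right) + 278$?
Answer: $4743$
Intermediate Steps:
$Y = 279$ ($Y = \left(-67 + \left(-108 + 176\right)\right) + 278 = \left(-67 + 68\right) + 278 = 1 + 278 = 279$)
$17 Y = 17 \cdot 279 = 4743$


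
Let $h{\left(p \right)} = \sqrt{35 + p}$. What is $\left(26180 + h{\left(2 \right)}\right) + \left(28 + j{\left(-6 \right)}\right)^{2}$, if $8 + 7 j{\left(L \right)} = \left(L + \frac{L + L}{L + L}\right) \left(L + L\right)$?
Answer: $\frac{1344324}{49} + \sqrt{37} \approx 27441.0$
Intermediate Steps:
$j{\left(L \right)} = - \frac{8}{7} + \frac{2 L \left(1 + L\right)}{7}$ ($j{\left(L \right)} = - \frac{8}{7} + \frac{\left(L + \frac{L + L}{L + L}\right) \left(L + L\right)}{7} = - \frac{8}{7} + \frac{\left(L + \frac{2 L}{2 L}\right) 2 L}{7} = - \frac{8}{7} + \frac{\left(L + 2 L \frac{1}{2 L}\right) 2 L}{7} = - \frac{8}{7} + \frac{\left(L + 1\right) 2 L}{7} = - \frac{8}{7} + \frac{\left(1 + L\right) 2 L}{7} = - \frac{8}{7} + \frac{2 L \left(1 + L\right)}{7}$)
$\left(26180 + h{\left(2 \right)}\right) + \left(28 + j{\left(-6 \right)}\right)^{2} = \left(26180 + \sqrt{35 + 2}\right) + \left(28 + \left(- \frac{8}{7} + \frac{2}{7} \left(-6\right) + \frac{2 \left(-6\right)^{2}}{7}\right)\right)^{2} = \left(26180 + \sqrt{37}\right) + \left(28 - - \frac{52}{7}\right)^{2} = \left(26180 + \sqrt{37}\right) + \left(28 + \frac{52}{7}\right)^{2} = \left(26180 + \sqrt{37}\right) + \left(\frac{248}{7}\right)^{2} = \left(26180 + \sqrt{37}\right) + \frac{61504}{49} = \frac{1344324}{49} + \sqrt{37}$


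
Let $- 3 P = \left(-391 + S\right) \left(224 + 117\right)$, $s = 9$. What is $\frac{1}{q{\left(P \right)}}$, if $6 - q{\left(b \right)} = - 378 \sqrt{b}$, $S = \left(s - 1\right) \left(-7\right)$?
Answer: $- \frac{1}{1209965520} + \frac{21 \sqrt{50809}}{403321840} \approx 1.1736 \cdot 10^{-5}$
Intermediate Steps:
$S = -56$ ($S = \left(9 - 1\right) \left(-7\right) = 8 \left(-7\right) = -56$)
$P = 50809$ ($P = - \frac{\left(-391 - 56\right) \left(224 + 117\right)}{3} = - \frac{\left(-447\right) 341}{3} = \left(- \frac{1}{3}\right) \left(-152427\right) = 50809$)
$q{\left(b \right)} = 6 + 378 \sqrt{b}$ ($q{\left(b \right)} = 6 - - 378 \sqrt{b} = 6 + 378 \sqrt{b}$)
$\frac{1}{q{\left(P \right)}} = \frac{1}{6 + 378 \sqrt{50809}}$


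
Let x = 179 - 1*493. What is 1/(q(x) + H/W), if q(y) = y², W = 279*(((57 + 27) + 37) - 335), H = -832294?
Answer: 29853/2943802535 ≈ 1.0141e-5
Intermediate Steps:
x = -314 (x = 179 - 493 = -314)
W = -59706 (W = 279*((84 + 37) - 335) = 279*(121 - 335) = 279*(-214) = -59706)
1/(q(x) + H/W) = 1/((-314)² - 832294/(-59706)) = 1/(98596 - 832294*(-1/59706)) = 1/(98596 + 416147/29853) = 1/(2943802535/29853) = 29853/2943802535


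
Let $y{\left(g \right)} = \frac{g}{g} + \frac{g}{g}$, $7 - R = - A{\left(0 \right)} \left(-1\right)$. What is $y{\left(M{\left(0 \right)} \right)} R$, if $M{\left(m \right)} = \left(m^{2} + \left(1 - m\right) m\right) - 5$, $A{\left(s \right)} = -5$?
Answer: $24$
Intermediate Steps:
$M{\left(m \right)} = -5 + m^{2} + m \left(1 - m\right)$ ($M{\left(m \right)} = \left(m^{2} + m \left(1 - m\right)\right) - 5 = -5 + m^{2} + m \left(1 - m\right)$)
$R = 12$ ($R = 7 - \left(-1\right) \left(-5\right) \left(-1\right) = 7 - 5 \left(-1\right) = 7 - -5 = 7 + 5 = 12$)
$y{\left(g \right)} = 2$ ($y{\left(g \right)} = 1 + 1 = 2$)
$y{\left(M{\left(0 \right)} \right)} R = 2 \cdot 12 = 24$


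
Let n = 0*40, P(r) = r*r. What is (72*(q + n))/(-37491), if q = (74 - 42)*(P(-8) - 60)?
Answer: -3072/12497 ≈ -0.24582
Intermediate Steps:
P(r) = r²
q = 128 (q = (74 - 42)*((-8)² - 60) = 32*(64 - 60) = 32*4 = 128)
n = 0
(72*(q + n))/(-37491) = (72*(128 + 0))/(-37491) = (72*128)*(-1/37491) = 9216*(-1/37491) = -3072/12497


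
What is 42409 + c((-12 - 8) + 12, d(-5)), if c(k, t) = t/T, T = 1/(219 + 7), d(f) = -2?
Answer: 41957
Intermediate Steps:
T = 1/226 ≈ 0.0044248
c(k, t) = 226*t (c(k, t) = t/(1/226) = t*226 = 226*t)
42409 + c((-12 - 8) + 12, d(-5)) = 42409 + 226*(-2) = 42409 - 452 = 41957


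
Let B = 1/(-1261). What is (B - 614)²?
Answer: 599470805025/1590121 ≈ 3.7700e+5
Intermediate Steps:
B = -1/1261 ≈ -0.00079302
(B - 614)² = (-1/1261 - 614)² = (-774255/1261)² = 599470805025/1590121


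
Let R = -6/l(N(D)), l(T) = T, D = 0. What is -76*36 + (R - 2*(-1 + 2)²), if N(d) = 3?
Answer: -2740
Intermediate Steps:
R = -2 (R = -6/3 = -6*⅓ = -2)
-76*36 + (R - 2*(-1 + 2)²) = -76*36 + (-2 - 2*(-1 + 2)²) = -2736 + (-2 - 2*1²) = -2736 + (-2 - 2*1) = -2736 + (-2 - 2) = -2736 - 4 = -2740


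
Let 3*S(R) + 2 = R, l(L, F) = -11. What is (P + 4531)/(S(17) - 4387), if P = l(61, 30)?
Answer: -2260/2191 ≈ -1.0315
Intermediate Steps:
S(R) = -⅔ + R/3
P = -11
(P + 4531)/(S(17) - 4387) = (-11 + 4531)/((-⅔ + (⅓)*17) - 4387) = 4520/((-⅔ + 17/3) - 4387) = 4520/(5 - 4387) = 4520/(-4382) = 4520*(-1/4382) = -2260/2191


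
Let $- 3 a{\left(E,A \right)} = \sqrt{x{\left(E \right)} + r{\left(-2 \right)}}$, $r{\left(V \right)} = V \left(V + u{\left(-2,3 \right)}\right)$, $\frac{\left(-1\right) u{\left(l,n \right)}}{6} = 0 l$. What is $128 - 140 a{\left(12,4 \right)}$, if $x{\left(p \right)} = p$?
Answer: $\frac{944}{3} \approx 314.67$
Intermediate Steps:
$u{\left(l,n \right)} = 0$ ($u{\left(l,n \right)} = - 6 \cdot 0 l = \left(-6\right) 0 = 0$)
$r{\left(V \right)} = V^{2}$ ($r{\left(V \right)} = V \left(V + 0\right) = V V = V^{2}$)
$a{\left(E,A \right)} = - \frac{\sqrt{4 + E}}{3}$ ($a{\left(E,A \right)} = - \frac{\sqrt{E + \left(-2\right)^{2}}}{3} = - \frac{\sqrt{E + 4}}{3} = - \frac{\sqrt{4 + E}}{3}$)
$128 - 140 a{\left(12,4 \right)} = 128 - 140 \left(- \frac{\sqrt{4 + 12}}{3}\right) = 128 - 140 \left(- \frac{\sqrt{16}}{3}\right) = 128 - 140 \left(\left(- \frac{1}{3}\right) 4\right) = 128 - - \frac{560}{3} = 128 + \frac{560}{3} = \frac{944}{3}$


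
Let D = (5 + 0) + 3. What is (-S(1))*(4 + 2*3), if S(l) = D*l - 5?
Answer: -30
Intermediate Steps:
D = 8 (D = 5 + 3 = 8)
S(l) = -5 + 8*l (S(l) = 8*l - 5 = -5 + 8*l)
(-S(1))*(4 + 2*3) = (-(-5 + 8*1))*(4 + 2*3) = (-(-5 + 8))*(4 + 6) = -1*3*10 = -3*10 = -30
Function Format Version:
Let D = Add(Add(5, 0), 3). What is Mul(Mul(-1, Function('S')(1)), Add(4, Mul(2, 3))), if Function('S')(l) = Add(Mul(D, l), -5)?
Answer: -30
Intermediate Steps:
D = 8 (D = Add(5, 3) = 8)
Function('S')(l) = Add(-5, Mul(8, l)) (Function('S')(l) = Add(Mul(8, l), -5) = Add(-5, Mul(8, l)))
Mul(Mul(-1, Function('S')(1)), Add(4, Mul(2, 3))) = Mul(Mul(-1, Add(-5, Mul(8, 1))), Add(4, Mul(2, 3))) = Mul(Mul(-1, Add(-5, 8)), Add(4, 6)) = Mul(Mul(-1, 3), 10) = Mul(-3, 10) = -30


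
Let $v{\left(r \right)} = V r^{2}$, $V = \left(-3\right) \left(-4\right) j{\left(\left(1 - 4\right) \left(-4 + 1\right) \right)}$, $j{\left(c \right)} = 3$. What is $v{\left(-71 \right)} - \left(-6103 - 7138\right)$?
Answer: $194717$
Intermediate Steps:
$V = 36$ ($V = \left(-3\right) \left(-4\right) 3 = 12 \cdot 3 = 36$)
$v{\left(r \right)} = 36 r^{2}$
$v{\left(-71 \right)} - \left(-6103 - 7138\right) = 36 \left(-71\right)^{2} - \left(-6103 - 7138\right) = 36 \cdot 5041 - \left(-6103 - 7138\right) = 181476 - -13241 = 181476 + 13241 = 194717$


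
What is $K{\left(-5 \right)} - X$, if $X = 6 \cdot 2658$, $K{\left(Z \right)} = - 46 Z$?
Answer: $-15718$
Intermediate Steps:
$X = 15948$
$K{\left(-5 \right)} - X = \left(-46\right) \left(-5\right) - 15948 = 230 - 15948 = -15718$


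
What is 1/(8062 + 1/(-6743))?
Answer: 6743/54362065 ≈ 0.00012404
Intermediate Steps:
1/(8062 + 1/(-6743)) = 1/(8062 - 1/6743) = 1/(54362065/6743) = 6743/54362065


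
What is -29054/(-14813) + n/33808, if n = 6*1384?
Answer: 69079049/31299869 ≈ 2.2070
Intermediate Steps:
n = 8304
-29054/(-14813) + n/33808 = -29054/(-14813) + 8304/33808 = -29054*(-1/14813) + 8304*(1/33808) = 29054/14813 + 519/2113 = 69079049/31299869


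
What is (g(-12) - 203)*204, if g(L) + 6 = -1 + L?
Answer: -45288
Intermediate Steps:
g(L) = -7 + L (g(L) = -6 + (-1 + L) = -7 + L)
(g(-12) - 203)*204 = ((-7 - 12) - 203)*204 = (-19 - 203)*204 = -222*204 = -45288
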